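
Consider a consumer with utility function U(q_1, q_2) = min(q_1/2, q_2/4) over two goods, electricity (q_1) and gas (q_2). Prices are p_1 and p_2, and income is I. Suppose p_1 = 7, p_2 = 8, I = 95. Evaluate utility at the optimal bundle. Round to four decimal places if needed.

With perfect complements, no substitution: consume in ratio q_1:q_2 = 2:4.
Budget: p_1·q_1 + p_2·2·q_1 = I, so (2·p_1 + 4·p_2)·q_1 = 2·I.
Demand: q_1*(p_1,p_2,I) = 2·I/(2·p_1 + 4·p_2), q_2* = 4·I/(2·p_1 + 4·p_2).
Here 2·7 + 4·8 = 46, giving q_1* = 4.1304 and q_2* = 8.2609.
Utility at the optimum: U(4.1304, 8.2609) = 2.0652.

V = 2.0652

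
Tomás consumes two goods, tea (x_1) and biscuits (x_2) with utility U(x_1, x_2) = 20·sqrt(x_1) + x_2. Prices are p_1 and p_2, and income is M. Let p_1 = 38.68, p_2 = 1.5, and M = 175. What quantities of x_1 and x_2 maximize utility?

x_1* = 0.1504, x_2* = 112.7887

Thus x_1* = (10·p_2/p_1)² — independent of M — with the rest of income spent on x_2.
Plugging in: x_1* = (10·1.5/38.68)² = 0.1504, x_2* = 112.7887.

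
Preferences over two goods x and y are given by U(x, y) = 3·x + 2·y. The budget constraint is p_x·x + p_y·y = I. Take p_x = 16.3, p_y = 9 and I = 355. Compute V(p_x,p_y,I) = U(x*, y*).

Linear utility — the consumer picks whichever good has higher MU/price: 3/16.3 = 0.184 vs 2/9 = 0.2222.
y gives more utility per dollar, so spend all income on y: y* = I/p_y, x* = 0.
Numerically: x* = 0, y* = 39.4444.
Utility at the optimum: U(0, 39.4444) = 78.8889.

V = 78.8889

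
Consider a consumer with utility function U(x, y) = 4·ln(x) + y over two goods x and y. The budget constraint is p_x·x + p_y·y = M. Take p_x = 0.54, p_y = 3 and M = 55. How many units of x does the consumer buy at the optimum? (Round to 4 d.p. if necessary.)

x* = 22.2222

Set MRS = p_x/p_y: (4/x)/1 = p_x/p_y.
So x*(p_x,p_y) = 4·p_y/p_x, independent of income; and y* = (M − 4·p_y)/p_y.
At the given prices: x* = 4·3/0.54 = 22.2222.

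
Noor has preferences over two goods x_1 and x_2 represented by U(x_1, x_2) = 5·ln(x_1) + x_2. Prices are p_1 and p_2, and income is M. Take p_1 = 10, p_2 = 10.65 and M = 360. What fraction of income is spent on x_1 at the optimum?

share on x_1 = 0.1479

Set MRS = p_1/p_2: (5/x_1)/1 = p_1/p_2.
So x_1*(p_1,p_2) = 5·p_2/p_1, independent of income; and x_2* = (M − 5·p_2)/p_2.
At the given prices: x_1* = 5·10.65/10 = 5.325, and x_2* = 28.8028.
Expenditure on x_1: 10·5.325 = 53.25; share = 0.1479.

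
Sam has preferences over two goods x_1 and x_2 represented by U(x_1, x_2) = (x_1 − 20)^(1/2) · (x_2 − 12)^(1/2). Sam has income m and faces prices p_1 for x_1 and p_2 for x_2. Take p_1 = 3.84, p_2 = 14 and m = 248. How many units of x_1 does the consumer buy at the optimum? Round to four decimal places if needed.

Let x_1' = x_1−20, x_2' = x_2−12. MRS = x_2'/x_1' = p_1/p_2.
Substituting into the budget: x_1* = 20 + 0.5·(m − 20·p_1 − 12·p_2)/p_1, and x_2* = 12 + 0.5·(…)/p_2.
Discretionary income = 248 − 20·3.84 − 12·14 = 3.2; x_1* = 20 + 0.5·3.2/3.84 = 20.4167.

x_1* = 20.4167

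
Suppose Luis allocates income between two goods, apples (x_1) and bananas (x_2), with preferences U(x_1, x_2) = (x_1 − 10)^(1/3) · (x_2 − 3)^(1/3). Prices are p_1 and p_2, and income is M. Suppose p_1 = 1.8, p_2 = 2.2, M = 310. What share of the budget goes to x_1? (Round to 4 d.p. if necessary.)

share on x_1 = 0.5184

MRS = (x_2−3)/(x_1−10). Tangency with p_1/p_2 gives x_2−3 = (p_1/p_2)·(x_1−10).
Substituting into the budget: x_1* = 10 + 0.5·(M − 10·p_1 − 3·p_2)/p_1, and x_2* = 3 + 0.5·(…)/p_2.
Discretionary income = 310 − 10·1.8 − 3·2.2 = 285.4; x_1* = 10 + 0.5·285.4/1.8 = 89.2778; x_2* = 3 + 0.5·285.4/2.2 = 67.8636.
Expenditure on x_1: 1.8·89.2778 = 160.7; share = 0.5184.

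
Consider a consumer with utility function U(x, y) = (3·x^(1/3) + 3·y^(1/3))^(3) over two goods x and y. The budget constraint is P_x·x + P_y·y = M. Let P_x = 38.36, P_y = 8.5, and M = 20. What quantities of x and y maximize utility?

From the CES first-order condition, (y/x)^(2/3) = P_x/P_y.
Hence y/x = (P_x/P_y)^(1/(2/3)), i.e. raised to the 1.5 power.
Substitute y = (y/x)·x into the budget: x* = M/(P_x + P_y·(y/x)).
Numerically y/x = 9.58715, so x* = 20/(38.36 + 8.5·9.58715) = 0.1669 and y* = 9.58715·0.1669 = 1.5998.

x* = 0.1669, y* = 1.5998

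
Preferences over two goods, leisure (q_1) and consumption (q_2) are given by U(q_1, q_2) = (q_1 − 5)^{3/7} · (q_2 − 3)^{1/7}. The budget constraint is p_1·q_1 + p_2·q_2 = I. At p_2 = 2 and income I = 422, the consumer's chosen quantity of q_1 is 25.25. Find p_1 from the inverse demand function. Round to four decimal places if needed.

Let q_1' = q_1−5, q_2' = q_2−3. MRS = 3·q_2'/q_1' = p_1/p_2.
Substituting into the budget: q_1* = 5 + 0.75·(I − 5·p_1 − 3·p_2)/p_1, and q_2* = 3 + 0.25·(…)/p_2.
Set q_1* = 25.25 in the demand function and solve for p_1: p_1 = 13.

p_1 = 13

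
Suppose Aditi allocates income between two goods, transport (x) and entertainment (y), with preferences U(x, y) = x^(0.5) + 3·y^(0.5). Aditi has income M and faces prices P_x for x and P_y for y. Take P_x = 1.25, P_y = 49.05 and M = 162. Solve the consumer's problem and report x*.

MU_x ∝ x^(-0.5), MU_y ∝ 3·y^(-0.5), so MRS = (1/3)·(y/x)^(0.5) = P_x/P_y.
Hence y/x = (3·P_x/P_y)^(1/(0.5)), i.e. raised to the 2 power.
Substitute y = (y/x)·x into the budget: x* = M/(P_x + P_y·(y/x)).
Numerically y/x = 0.005845, so x* = 162/(1.25 + 49.05·0.005845) = 105.4209.

x* = 105.4209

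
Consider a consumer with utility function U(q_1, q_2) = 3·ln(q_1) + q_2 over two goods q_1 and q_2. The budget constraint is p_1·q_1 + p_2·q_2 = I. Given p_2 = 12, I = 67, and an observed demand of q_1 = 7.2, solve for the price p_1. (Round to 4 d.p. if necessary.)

p_1 = 5

Set MRS = p_1/p_2: (3/q_1)/1 = p_1/p_2.
So q_1*(p_1,p_2) = 3·p_2/p_1, independent of income; and q_2* = (I − 3·p_2)/p_2.
Set q_1* = 7.2 in the demand function and solve for p_1: p_1 = 5.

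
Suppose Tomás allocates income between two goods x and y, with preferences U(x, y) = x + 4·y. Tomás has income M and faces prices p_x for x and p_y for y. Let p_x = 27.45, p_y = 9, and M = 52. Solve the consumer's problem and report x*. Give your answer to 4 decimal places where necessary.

Numerically: x* = 0, y* = 5.7778.

x* = 0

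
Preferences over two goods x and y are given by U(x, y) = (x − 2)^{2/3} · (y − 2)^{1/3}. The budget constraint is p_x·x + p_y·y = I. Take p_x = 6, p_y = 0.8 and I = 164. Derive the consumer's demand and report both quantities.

Let x' = x−2, y' = y−2. MRS = 2·y'/x' = p_x/p_y.
Substituting into the budget: x* = 2 + 2/3·(I − 2·p_x − 2·p_y)/p_x, and y* = 2 + 1/3·(…)/p_y.
Discretionary income = 164 − 2·6 − 2·0.8 = 150.4; x* = 2 + 2/3·150.4/6 = 18.7111; y* = 2 + 1/3·150.4/0.8 = 64.6667.

x* = 18.7111, y* = 64.6667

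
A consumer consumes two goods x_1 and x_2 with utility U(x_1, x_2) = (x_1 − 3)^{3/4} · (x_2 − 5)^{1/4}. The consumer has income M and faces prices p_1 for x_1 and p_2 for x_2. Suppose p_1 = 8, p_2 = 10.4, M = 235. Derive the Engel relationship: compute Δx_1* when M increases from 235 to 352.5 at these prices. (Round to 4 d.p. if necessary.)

Let x_1' = x_1−3, x_2' = x_2−5. MRS = 3·x_2'/x_1' = p_1/p_2.
Substituting into the budget: x_1* = 3 + 0.75·(M − 3·p_1 − 5·p_2)/p_1, and x_2* = 5 + 0.25·(…)/p_2.
Discretionary income = 235 − 3·8 − 5·10.4 = 159; x_1* = 3 + 0.75·159/8 = 17.9062.
At M' = 352.5: x_1* = 28.9219. Change: 28.9219 − 17.9062 = 11.0156.

Δx_1* = 11.0156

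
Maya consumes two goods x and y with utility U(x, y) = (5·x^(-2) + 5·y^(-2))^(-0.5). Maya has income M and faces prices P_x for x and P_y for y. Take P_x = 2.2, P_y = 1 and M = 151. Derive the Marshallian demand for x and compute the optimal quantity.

x* = 43.1356

MRS = MU_x/MU_y = (y/x)^(3). Set equal to P_x/P_y.
Solve for the ratio: y/x = [P_x/P_y]^(1/3).
Substitute y = (y/x)·x into the budget: x* = M/(P_x + P_y·(y/x)).
Numerically y/x = 1.300591, so x* = 151/(2.2 + 1·1.300591) = 43.1356.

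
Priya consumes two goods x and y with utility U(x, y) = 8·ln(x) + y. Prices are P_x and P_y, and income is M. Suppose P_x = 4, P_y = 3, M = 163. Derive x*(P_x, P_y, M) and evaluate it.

x* = 6

Set MRS = P_x/P_y: (8/x)/1 = P_x/P_y.
So x*(P_x,P_y) = 8·P_y/P_x, independent of income; and y* = (M − 8·P_y)/P_y.
At the given prices: x* = 8·3/4 = 6.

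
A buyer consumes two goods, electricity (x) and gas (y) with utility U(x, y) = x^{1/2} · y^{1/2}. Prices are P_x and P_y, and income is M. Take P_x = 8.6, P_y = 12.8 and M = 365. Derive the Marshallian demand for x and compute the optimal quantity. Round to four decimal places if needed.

x* = 21.2209

Demand: x*(P_x,P_y,M) = 0.5·M/P_x and y* = 0.5·M/P_y.
At P_x=8.6, P_y=12.8, M=365: x* = 0.5·365/8.6 = 21.2209.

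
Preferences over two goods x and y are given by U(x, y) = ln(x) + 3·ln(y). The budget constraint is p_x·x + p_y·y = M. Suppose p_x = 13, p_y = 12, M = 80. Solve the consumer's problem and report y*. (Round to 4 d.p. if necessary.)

MU_x/MU_y = (y)/(3·x); tangency sets this equal to p_x/p_y.
Rearranging, p_y·y = 3·p_x·x. Substituting into the budget gives p_x·x·(1 + 3) = M.
Demand: x*(p_x,p_y,M) = 0.25·M/p_x and y* = 0.75·M/p_y.
At p_x=13, p_y=12, M=80: y* = 0.75·80/12 = 5.

y* = 5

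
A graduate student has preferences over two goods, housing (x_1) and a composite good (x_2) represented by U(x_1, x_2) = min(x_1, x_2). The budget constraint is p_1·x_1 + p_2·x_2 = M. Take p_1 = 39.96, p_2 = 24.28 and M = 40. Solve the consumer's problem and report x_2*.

Leontief preferences: the optimum is at the kink where x_1/1 = x_2/1, i.e. x_2 = x_1.
Budget: p_1·x_1 + p_2·x_1 = M, so (p_1 + p_2)·x_1 = M.
Demand: x_1*(p_1,p_2,M) = M/(p_1 + p_2), x_2* = M/(p_1 + p_2).
Here 39.96 + 24.28 = 64.24, giving x_2* = 0.6227.

x_2* = 0.6227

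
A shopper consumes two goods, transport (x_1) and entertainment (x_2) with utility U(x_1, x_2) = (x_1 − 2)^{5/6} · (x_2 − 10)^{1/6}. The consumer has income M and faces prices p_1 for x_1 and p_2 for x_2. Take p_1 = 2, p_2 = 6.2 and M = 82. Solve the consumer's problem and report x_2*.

x_2* = 10.4301

Let x_1' = x_1−2, x_2' = x_2−10. MRS = 5·x_2'/x_1' = p_1/p_2.
After buying the subsistence bundle (2, 10), a share 5/6 of the remaining income goes to x_1: x_1* = 2 + 5/6·(M − 2p_1 − 10p_2)/p_1.
Discretionary income = 82 − 2·2 − 10·6.2 = 16; x_2* = 10 + 1/6·16/6.2 = 10.4301.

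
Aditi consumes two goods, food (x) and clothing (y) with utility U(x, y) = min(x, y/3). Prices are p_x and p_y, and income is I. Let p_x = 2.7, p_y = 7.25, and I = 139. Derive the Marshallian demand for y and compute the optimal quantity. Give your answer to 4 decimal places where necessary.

Leontief preferences: the optimum is at the kink where x/1 = y/3, i.e. y = 3·x.
Budget: p_x·x + p_y·3·x = I, so (p_x + 3·p_y)·x = I.
Demand: x*(p_x,p_y,I) = I/(p_x + 3·p_y), y* = 3·I/(p_x + 3·p_y).
Here 2.7 + 3·7.25 = 24.45, giving y* = 17.0552.

y* = 17.0552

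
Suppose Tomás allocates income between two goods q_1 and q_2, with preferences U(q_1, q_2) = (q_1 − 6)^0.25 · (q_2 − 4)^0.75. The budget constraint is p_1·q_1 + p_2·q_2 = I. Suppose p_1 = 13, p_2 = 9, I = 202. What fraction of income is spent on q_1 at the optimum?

share on q_1 = 0.495

MRS = (1/3)·(q_2−4)/(q_1−6). Tangency with p_1/p_2 gives q_2−4 = 3·(p_1/p_2)·(q_1−6).
Substituting into the budget: q_1* = 6 + 0.25·(I − 6·p_1 − 4·p_2)/p_1, and q_2* = 4 + 0.75·(…)/p_2.
Discretionary income = 202 − 6·13 − 4·9 = 88; q_1* = 6 + 0.25·88/13 = 7.6923; q_2* = 4 + 0.75·88/9 = 11.3333.
Expenditure on q_1: 13·7.6923 = 100; share = 0.495.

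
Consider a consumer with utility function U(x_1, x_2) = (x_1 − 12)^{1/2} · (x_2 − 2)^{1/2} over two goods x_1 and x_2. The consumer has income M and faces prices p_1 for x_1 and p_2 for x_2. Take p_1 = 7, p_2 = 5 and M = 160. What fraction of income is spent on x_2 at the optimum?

This is Cobb-Douglas in (x_1−12, x_2−2): tangency gives 0.5·p_2·(x_2−2) = 0.5·p_1·(x_1−12).
Substituting into the budget: x_1* = 12 + 0.5·(M − 12·p_1 − 2·p_2)/p_1, and x_2* = 2 + 0.5·(…)/p_2.
Discretionary income = 160 − 12·7 − 2·5 = 66; x_1* = 12 + 0.5·66/7 = 16.7143; x_2* = 2 + 0.5·66/5 = 8.6.
Expenditure on x_2: 5·8.6 = 43; share = 0.2687.

share on x_2 = 0.2687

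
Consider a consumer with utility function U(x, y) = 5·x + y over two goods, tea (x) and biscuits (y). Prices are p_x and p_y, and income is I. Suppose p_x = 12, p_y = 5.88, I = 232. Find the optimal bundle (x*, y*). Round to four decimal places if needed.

Perfect substitutes: compare marginal utility per dollar. 5/p_x vs 1/p_y → 0.4167 vs 0.1701.
x gives more utility per dollar, so spend all income on x: x* = I/p_x, y* = 0.
Numerically: x* = 19.3333, y* = 0.

x* = 19.3333, y* = 0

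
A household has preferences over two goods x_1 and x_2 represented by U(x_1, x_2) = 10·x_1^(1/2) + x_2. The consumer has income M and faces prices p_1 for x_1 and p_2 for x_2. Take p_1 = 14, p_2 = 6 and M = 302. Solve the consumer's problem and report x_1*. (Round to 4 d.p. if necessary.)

Utility is quasi-linear in x_2; the FOC for x_1 is 5/√x_1 = p_1/p_2.
Solve: √x_1 = 5·p_2/p_1, so x_1*(p_1,p_2) = (5·p_2/p_1)², and x_2* = (M − p_1·x_1*)/p_2.
Plugging in: x_1* = (5·6/14)² = 4.5918.

x_1* = 4.5918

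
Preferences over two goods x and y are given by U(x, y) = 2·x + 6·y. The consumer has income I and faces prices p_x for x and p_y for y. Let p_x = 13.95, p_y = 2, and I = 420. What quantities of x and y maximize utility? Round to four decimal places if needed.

x* = 0, y* = 210

Linear utility — the consumer picks whichever good has higher MU/price: 2/13.95 = 0.1434 vs 6/2 = 3.
y gives more utility per dollar, so spend all income on y: y* = I/p_y, x* = 0.
Numerically: x* = 0, y* = 210.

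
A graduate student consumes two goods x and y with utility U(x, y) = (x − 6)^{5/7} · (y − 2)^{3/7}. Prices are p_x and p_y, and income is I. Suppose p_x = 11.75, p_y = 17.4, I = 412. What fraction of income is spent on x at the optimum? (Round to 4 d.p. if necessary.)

Let x' = x−6, y' = y−2. MRS = (5/3)·y'/x' = p_x/p_y.
Substituting into the budget: x* = 6 + 0.625·(I − 6·p_x − 2·p_y)/p_x, and y* = 2 + 0.375·(…)/p_y.
Discretionary income = 412 − 6·11.75 − 2·17.4 = 306.7; x* = 6 + 0.625·306.7/11.75 = 22.3138; y* = 2 + 0.375·306.7/17.4 = 8.6099.
Expenditure on x: 11.75·22.3138 = 262.1875; share = 0.6364.

share on x = 0.6364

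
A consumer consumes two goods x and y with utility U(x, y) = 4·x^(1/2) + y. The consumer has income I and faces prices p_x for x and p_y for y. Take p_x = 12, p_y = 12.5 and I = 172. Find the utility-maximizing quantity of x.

x* = 4.3403

Utility is quasi-linear in y; the FOC for x is 2/√x = p_x/p_y.
Solve: √x = 2·p_y/p_x, so x*(p_x,p_y) = (2·p_y/p_x)², and y* = (I − p_x·x*)/p_y.
Plugging in: x* = (2·12.5/12)² = 4.3403.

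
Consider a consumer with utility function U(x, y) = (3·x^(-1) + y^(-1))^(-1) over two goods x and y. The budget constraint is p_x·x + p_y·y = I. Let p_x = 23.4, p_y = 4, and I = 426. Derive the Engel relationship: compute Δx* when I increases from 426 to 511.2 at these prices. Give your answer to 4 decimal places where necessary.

Δx* = 2.9394

MRS = MU_x/MU_y = 3·(y/x)^(2). Set equal to p_x/p_y.
Solve for the ratio: y/x = [(1/3)·p_x/p_y]^(0.5).
Substitute y = (y/x)·x into the budget: x* = I/(p_x + p_y·(y/x)).
Numerically y/x = 1.396424, so x* = 426/(23.4 + 4·1.396424) = 14.6969.
At I' = 511.2: x* = 17.6363. Change: 17.6363 − 14.6969 = 2.9394.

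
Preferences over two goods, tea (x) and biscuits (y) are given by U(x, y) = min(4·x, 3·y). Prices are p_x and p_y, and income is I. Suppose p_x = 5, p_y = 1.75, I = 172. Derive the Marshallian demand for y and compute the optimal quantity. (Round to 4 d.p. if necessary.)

y* = 31.2727

With perfect complements, no substitution: consume in ratio x:y = 3:4.
Budget: p_x·x + p_y·(4/3)·x = I, so (3·p_x + 4·p_y)·x = 3·I.
Demand: x*(p_x,p_y,I) = 3·I/(3·p_x + 4·p_y), y* = 4·I/(3·p_x + 4·p_y).
Here 3·5 + 4·1.75 = 22, giving y* = 31.2727.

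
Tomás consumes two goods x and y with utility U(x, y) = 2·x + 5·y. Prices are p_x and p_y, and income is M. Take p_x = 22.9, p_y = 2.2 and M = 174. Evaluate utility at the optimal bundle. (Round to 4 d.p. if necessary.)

V = 395.4545

Linear utility — the consumer picks whichever good has higher MU/price: 2/22.9 = 0.0873 vs 5/2.2 = 2.2727.
y gives more utility per dollar, so spend all income on y: y* = M/p_y, x* = 0.
Numerically: x* = 0, y* = 79.0909.
Utility at the optimum: U(0, 79.0909) = 395.4545.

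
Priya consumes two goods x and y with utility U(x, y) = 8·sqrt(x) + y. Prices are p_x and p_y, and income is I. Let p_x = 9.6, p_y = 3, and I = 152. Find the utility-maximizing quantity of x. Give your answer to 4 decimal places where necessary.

x* = 1.5625

Thus x* = (4·p_y/p_x)² — independent of I — with the rest of income spent on y.
Plugging in: x* = (4·3/9.6)² = 1.5625.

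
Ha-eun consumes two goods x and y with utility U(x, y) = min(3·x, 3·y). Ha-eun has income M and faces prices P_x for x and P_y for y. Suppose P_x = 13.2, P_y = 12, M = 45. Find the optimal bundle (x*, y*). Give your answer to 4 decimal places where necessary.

Leontief preferences: the optimum is at the kink where x/3 = y/3, i.e. y = x.
Budget: P_x·x + P_y·x = M, so (3·P_x + 3·P_y)·x = 3·M.
Demand: x*(P_x,P_y,M) = 3·M/(3·P_x + 3·P_y), y* = 3·M/(3·P_x + 3·P_y).
Here 3·13.2 + 3·12 = 75.6, giving x* = 1.7857 and y* = 1.7857.

x* = 1.7857, y* = 1.7857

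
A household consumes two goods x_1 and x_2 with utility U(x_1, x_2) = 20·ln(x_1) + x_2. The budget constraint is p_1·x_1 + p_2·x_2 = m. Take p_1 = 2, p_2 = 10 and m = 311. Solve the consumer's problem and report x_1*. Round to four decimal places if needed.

x_1* = 100

Set MRS = p_1/p_2: (20/x_1)/1 = p_1/p_2.
So x_1*(p_1,p_2) = 20·p_2/p_1, independent of income; and x_2* = (m − 20·p_2)/p_2.
At the given prices: x_1* = 20·10/2 = 100.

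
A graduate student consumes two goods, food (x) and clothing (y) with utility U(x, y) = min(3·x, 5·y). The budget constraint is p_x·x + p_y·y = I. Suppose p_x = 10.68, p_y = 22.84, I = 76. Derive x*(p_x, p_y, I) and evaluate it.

Demand: x*(p_x,p_y,I) = 5·I/(5·p_x + 3·p_y), y* = 3·I/(5·p_x + 3·p_y).
Here 5·10.68 + 3·22.84 = 121.92, giving x* = 3.1168.

x* = 3.1168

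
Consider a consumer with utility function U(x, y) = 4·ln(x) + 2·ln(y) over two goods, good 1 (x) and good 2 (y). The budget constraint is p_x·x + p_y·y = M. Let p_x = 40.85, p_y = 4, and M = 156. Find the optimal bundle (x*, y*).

MU_x/MU_y = (4·y)/(2·x); tangency sets this equal to p_x/p_y.
Rearranging, p_y·y = (1/2)·p_x·x. Substituting into the budget gives p_x·x·(1 + (1/2)) = M.
Demand: x*(p_x,p_y,M) = 2/3·M/p_x and y* = 1/3·M/p_y.
At p_x=40.85, p_y=4, M=156: x* = 2/3·156/40.85 = 2.5459, y* = 13.

x* = 2.5459, y* = 13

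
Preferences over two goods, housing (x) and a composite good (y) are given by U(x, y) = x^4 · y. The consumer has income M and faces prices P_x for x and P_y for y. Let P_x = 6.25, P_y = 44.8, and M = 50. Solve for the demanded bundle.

x* = 6.4, y* = 0.2232

The MRS is 4·y/x. Set MRS = P_x/P_y.
So 4·P_y·y = P_x·x; combined with the budget, a share 0.8 of income goes to x.
Demand: x*(P_x,P_y,M) = 0.8·M/P_x and y* = 0.2·M/P_y.
At P_x=6.25, P_y=44.8, M=50: x* = 0.8·50/6.25 = 6.4, y* = 0.2232.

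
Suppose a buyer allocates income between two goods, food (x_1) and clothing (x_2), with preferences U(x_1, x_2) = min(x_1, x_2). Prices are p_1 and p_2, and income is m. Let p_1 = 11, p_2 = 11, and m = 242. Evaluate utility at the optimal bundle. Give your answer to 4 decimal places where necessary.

With perfect complements, no substitution: consume in ratio x_1:x_2 = 1:1.
Budget: p_1·x_1 + p_2·x_1 = m, so (p_1 + p_2)·x_1 = m.
Demand: x_1*(p_1,p_2,m) = m/(p_1 + p_2), x_2* = m/(p_1 + p_2).
Here 11 + 11 = 22, giving x_1* = 11 and x_2* = 11.
Utility at the optimum: U(11, 11) = 11.

V = 11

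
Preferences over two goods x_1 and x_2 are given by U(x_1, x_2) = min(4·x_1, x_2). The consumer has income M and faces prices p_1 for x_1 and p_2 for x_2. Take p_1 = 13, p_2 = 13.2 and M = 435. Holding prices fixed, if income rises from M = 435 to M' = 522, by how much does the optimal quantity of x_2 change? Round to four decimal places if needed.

Δx_2* = 5.2888

Leontief preferences: the optimum is at the kink where x_1/1 = x_2/4, i.e. x_2 = 4·x_1.
Budget: p_1·x_1 + p_2·4·x_1 = M, so (p_1 + 4·p_2)·x_1 = M.
Demand: x_1*(p_1,p_2,M) = M/(p_1 + 4·p_2), x_2* = 4·M/(p_1 + 4·p_2).
Here 13 + 4·13.2 = 65.8, giving x_2* = 26.4438.
At M' = 522: x_2* = 31.7325. Change: 31.7325 − 26.4438 = 5.2888.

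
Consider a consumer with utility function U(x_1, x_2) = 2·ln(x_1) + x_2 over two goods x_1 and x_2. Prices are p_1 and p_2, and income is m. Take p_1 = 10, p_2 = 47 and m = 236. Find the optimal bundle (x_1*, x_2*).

x_1* = 9.4, x_2* = 3.0213

Set MRS = p_1/p_2: (2/x_1)/1 = p_1/p_2.
So x_1*(p_1,p_2) = 2·p_2/p_1, independent of income; and x_2* = (m − 2·p_2)/p_2.
At the given prices: x_1* = 2·47/10 = 9.4, and x_2* = 3.0213.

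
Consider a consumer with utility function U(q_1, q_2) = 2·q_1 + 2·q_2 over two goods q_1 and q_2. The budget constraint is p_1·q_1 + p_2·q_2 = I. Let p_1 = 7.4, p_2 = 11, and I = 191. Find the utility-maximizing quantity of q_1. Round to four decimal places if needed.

q_1* = 25.8108

Perfect substitutes: compare marginal utility per dollar. 2/p_1 vs 2/p_2 → 0.2703 vs 0.1818.
q_1 gives more utility per dollar, so spend all income on q_1: q_1* = I/p_1, q_2* = 0.
Numerically: q_1* = 25.8108, q_2* = 0.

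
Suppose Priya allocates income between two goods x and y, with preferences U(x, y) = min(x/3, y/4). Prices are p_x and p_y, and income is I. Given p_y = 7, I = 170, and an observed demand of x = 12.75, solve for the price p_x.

p_x = 4

With perfect complements, no substitution: consume in ratio x:y = 3:4.
Budget: p_x·x + p_y·(4/3)·x = I, so (3·p_x + 4·p_y)·x = 3·I.
Demand: x*(p_x,p_y,I) = 3·I/(3·p_x + 4·p_y), y* = 4·I/(3·p_x + 4·p_y).
Set x* = 12.75 in the demand function and solve for p_x: p_x = 4.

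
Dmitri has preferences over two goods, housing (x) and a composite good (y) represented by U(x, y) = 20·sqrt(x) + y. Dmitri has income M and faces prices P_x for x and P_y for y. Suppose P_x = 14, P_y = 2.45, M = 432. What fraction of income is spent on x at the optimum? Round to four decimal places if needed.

Thus x* = (10·P_y/P_x)² — independent of M — with the rest of income spent on y.
Plugging in: x* = (10·2.45/14)² = 3.0625, y* = 158.8265.
Expenditure on x: 14·3.0625 = 42.875; share = 0.0992.

share on x = 0.0992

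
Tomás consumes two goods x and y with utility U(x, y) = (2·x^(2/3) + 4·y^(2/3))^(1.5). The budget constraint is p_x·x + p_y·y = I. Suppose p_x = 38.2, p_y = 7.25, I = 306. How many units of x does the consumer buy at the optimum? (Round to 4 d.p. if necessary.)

From the CES first-order condition, (1/2)·(y/x)^(1/3) = p_x/p_y.
Solve for the ratio: y/x = [2·p_x/p_y]^(3).
With the ratio pinned down, the budget gives x* = I/(p_x + p_y·(y/x)) and y* = (y/x)·x*.
Numerically y/x = 1170.216065, so x* = 306/(38.2 + 7.25·1170.216065) = 0.0359.

x* = 0.0359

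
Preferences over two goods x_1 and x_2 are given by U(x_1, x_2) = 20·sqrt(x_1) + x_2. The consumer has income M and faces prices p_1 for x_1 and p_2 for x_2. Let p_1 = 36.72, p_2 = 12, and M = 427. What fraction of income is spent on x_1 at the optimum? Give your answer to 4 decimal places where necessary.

share on x_1 = 0.9184

Thus x_1* = (10·p_2/p_1)² — independent of M — with the rest of income spent on x_2.
Plugging in: x_1* = (10·12/36.72)² = 10.6797, x_2* = 2.9036.
Expenditure on x_1: 36.72·10.6797 = 392.1569; share = 0.9184.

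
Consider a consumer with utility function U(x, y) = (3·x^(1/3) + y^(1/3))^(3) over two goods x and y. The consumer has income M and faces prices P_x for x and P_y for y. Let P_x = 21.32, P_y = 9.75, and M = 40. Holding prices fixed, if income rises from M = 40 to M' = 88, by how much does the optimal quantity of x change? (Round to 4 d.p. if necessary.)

MRS = MU_x/MU_y = 3·(y/x)^(2/3). Set equal to P_x/P_y.
Solve for the ratio: y/x = [(1/3)·P_x/P_y]^(1.5).
With the ratio pinned down, the budget gives x* = M/(P_x + P_y·(y/x)) and y* = (y/x)·x*.
Numerically y/x = 0.622289, so x* = 40/(21.32 + 9.75·0.622289) = 1.4605.
At M' = 88: x* = 3.2132. Change: 3.2132 − 1.4605 = 1.7526.

Δx* = 1.7526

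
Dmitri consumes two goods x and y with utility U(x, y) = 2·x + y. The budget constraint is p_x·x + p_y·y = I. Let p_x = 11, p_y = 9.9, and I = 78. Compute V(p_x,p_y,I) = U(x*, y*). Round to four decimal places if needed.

V = 14.1818

Perfect substitutes: compare marginal utility per dollar. 2/p_x vs 1/p_y → 0.1818 vs 0.101.
x gives more utility per dollar, so spend all income on x: x* = I/p_x, y* = 0.
Numerically: x* = 7.0909, y* = 0.
Utility at the optimum: U(7.0909, 0) = 14.1818.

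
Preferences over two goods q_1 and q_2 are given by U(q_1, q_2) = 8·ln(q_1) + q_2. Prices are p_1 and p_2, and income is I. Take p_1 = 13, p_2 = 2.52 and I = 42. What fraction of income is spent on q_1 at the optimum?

Set MRS = p_1/p_2: (8/q_1)/1 = p_1/p_2.
So q_1*(p_1,p_2) = 8·p_2/p_1, independent of income; and q_2* = (I − 8·p_2)/p_2.
At the given prices: q_1* = 8·2.52/13 = 1.5508, and q_2* = 8.6667.
Expenditure on q_1: 13·1.5508 = 20.16; share = 0.48.

share on q_1 = 0.48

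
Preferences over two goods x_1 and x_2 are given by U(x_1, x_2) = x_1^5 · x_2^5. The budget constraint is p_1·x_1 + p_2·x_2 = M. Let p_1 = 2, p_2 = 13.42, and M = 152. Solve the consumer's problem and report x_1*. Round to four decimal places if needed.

Tangency: MRS = x_2/x_1 = p_1/p_2.
Rearranging, p_2·x_2 = p_1·x_1. Substituting into the budget gives p_1·x_1·(1 + 1) = M.
Demand: x_1*(p_1,p_2,M) = 0.5·M/p_1 and x_2* = 0.5·M/p_2.
At p_1=2, p_2=13.42, M=152: x_1* = 0.5·152/2 = 38.

x_1* = 38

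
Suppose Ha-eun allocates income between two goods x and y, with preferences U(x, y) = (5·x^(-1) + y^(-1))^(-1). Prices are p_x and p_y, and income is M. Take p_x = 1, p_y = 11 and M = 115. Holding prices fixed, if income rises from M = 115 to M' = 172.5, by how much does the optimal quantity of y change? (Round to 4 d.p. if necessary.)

Δy* = 3.1223

With the ratio pinned down, the budget gives x* = M/(p_x + p_y·(y/x)) and y* = (y/x)·x*.
Numerically y/x = 0.13484, so x* = 115/(1 + 11·0.13484) = 46.3105 and y* = 0.13484·46.3105 = 6.2445.
At M' = 172.5: y* = 9.3668. Change: 9.3668 − 6.2445 = 3.1223.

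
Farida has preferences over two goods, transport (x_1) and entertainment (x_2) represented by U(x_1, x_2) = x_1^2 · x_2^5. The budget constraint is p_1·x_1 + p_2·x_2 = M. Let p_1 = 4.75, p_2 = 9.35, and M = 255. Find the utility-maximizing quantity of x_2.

Tangency: MRS = (2/5)·x_2/x_1 = p_1/p_2.
So 2·p_2·x_2 = 5·p_1·x_1; combined with the budget, a share 2/7 of income goes to x_1.
Demand: x_1*(p_1,p_2,M) = 2/7·M/p_1 and x_2* = 5/7·M/p_2.
At p_1=4.75, p_2=9.35, M=255: x_2* = 5/7·255/9.35 = 19.4805.

x_2* = 19.4805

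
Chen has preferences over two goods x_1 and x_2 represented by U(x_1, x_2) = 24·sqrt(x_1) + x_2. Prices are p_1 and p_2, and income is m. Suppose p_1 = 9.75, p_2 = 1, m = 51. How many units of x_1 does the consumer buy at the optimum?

x_1* = 1.5148

Solve: √x_1 = 12·p_2/p_1, so x_1*(p_1,p_2) = (12·p_2/p_1)², and x_2* = (m − p_1·x_1*)/p_2.
Plugging in: x_1* = (12·1/9.75)² = 1.5148.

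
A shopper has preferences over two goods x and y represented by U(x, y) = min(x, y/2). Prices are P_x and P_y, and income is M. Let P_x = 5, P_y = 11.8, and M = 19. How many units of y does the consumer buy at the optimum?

y* = 1.3287

Leontief preferences: the optimum is at the kink where x/1 = y/2, i.e. y = 2·x.
Budget: P_x·x + P_y·2·x = M, so (P_x + 2·P_y)·x = M.
Demand: x*(P_x,P_y,M) = M/(P_x + 2·P_y), y* = 2·M/(P_x + 2·P_y).
Here 5 + 2·11.8 = 28.6, giving y* = 1.3287.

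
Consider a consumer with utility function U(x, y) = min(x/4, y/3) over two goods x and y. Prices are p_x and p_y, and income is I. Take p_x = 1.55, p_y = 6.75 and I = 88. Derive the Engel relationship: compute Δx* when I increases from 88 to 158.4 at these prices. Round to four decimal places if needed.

With perfect complements, no substitution: consume in ratio x:y = 4:3.
Budget: p_x·x + p_y·(3/4)·x = I, so (4·p_x + 3·p_y)·x = 4·I.
Demand: x*(p_x,p_y,I) = 4·I/(4·p_x + 3·p_y), y* = 3·I/(4·p_x + 3·p_y).
Here 4·1.55 + 3·6.75 = 26.45, giving x* = 13.3081.
At I' = 158.4: x* = 23.9546. Change: 23.9546 − 13.3081 = 10.6465.

Δx* = 10.6465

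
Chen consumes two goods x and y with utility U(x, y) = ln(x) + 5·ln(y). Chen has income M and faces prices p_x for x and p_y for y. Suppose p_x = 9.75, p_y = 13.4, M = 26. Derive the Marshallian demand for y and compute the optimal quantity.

y* = 1.6169

The MRS is (1/5)·y/x. Set MRS = p_x/p_y.
Rearranging, p_y·y = 5·p_x·x. Substituting into the budget gives p_x·x·(1 + 5) = M.
Demand: x*(p_x,p_y,M) = 1/6·M/p_x and y* = 5/6·M/p_y.
At p_x=9.75, p_y=13.4, M=26: y* = 5/6·26/13.4 = 1.6169.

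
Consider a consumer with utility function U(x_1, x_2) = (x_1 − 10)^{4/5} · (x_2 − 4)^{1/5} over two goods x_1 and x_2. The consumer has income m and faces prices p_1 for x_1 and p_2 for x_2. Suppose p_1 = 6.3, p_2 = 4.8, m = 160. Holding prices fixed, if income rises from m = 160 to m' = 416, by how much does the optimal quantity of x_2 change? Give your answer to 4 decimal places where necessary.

Let x_1' = x_1−10, x_2' = x_2−4. MRS = 4·x_2'/x_1' = p_1/p_2.
Substituting into the budget: x_1* = 10 + 0.8·(m − 10·p_1 − 4·p_2)/p_1, and x_2* = 4 + 0.2·(…)/p_2.
Discretionary income = 160 − 10·6.3 − 4·4.8 = 77.8; x_2* = 4 + 0.2·77.8/4.8 = 7.2417.
At m' = 416: x_2* = 17.9083. Change: 17.9083 − 7.2417 = 10.6667.

Δx_2* = 10.6667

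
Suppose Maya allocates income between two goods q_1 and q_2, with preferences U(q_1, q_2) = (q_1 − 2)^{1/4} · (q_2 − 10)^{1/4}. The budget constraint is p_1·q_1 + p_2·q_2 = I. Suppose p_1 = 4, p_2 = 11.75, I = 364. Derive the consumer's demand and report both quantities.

q_1* = 31.8125, q_2* = 20.1489

Let q_1' = q_1−2, q_2' = q_2−10. MRS = q_2'/q_1' = p_1/p_2.
After buying the subsistence bundle (2, 10), a share 0.5 of the remaining income goes to q_1: q_1* = 2 + 0.5·(I − 2p_1 − 10p_2)/p_1.
Discretionary income = 364 − 2·4 − 10·11.75 = 238.5; q_1* = 2 + 0.5·238.5/4 = 31.8125; q_2* = 10 + 0.5·238.5/11.75 = 20.1489.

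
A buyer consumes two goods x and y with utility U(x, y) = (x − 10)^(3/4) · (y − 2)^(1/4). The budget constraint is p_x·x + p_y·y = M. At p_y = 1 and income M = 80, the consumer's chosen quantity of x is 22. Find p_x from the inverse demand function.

Let x' = x−10, y' = y−2. MRS = 3·y'/x' = p_x/p_y.
Substituting into the budget: x* = 10 + 0.75·(M − 10·p_x − 2·p_y)/p_x, and y* = 2 + 0.25·(…)/p_y.
Set x* = 22 in the demand function and solve for p_x: p_x = 3.

p_x = 3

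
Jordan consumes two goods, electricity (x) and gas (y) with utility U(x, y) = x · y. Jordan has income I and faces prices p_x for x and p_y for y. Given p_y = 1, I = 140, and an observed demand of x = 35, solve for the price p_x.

The MRS is y/x. Set MRS = p_x/p_y.
Rearranging, p_y·y = p_x·x. Substituting into the budget gives p_x·x·(1 + 1) = I.
Demand: x*(p_x,p_y,I) = 0.5·I/p_x and y* = 0.5·I/p_y.
Set x* = 35 in the demand function and solve for p_x: p_x = 2.

p_x = 2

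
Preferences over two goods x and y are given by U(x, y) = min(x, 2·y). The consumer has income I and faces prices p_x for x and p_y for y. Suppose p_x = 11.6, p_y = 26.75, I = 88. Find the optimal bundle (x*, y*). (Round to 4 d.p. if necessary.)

x* = 3.5235, y* = 1.7618

Leontief preferences: the optimum is at the kink where x/2 = y/1, i.e. y = (1/2)·x.
Budget: p_x·x + p_y·(1/2)·x = I, so (2·p_x + p_y)·x = 2·I.
Demand: x*(p_x,p_y,I) = 2·I/(2·p_x + p_y), y* = I/(2·p_x + p_y).
Here 2·11.6 + 26.75 = 49.95, giving x* = 3.5235 and y* = 1.7618.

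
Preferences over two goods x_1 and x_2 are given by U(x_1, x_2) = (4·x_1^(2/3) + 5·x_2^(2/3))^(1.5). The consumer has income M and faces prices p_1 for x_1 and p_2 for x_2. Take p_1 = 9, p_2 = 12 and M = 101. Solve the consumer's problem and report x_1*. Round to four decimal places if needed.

x_1* = 5.3474

MU_x_1 ∝ 4·x_1^(-1/3), MU_x_2 ∝ 5·x_2^(-1/3), so MRS = (4/5)·(x_2/x_1)^(1/3) = p_1/p_2.
Solve for the ratio: x_2/x_1 = [(5/4)·p_1/p_2]^(3).
With the ratio pinned down, the budget gives x_1* = M/(p_1 + p_2·(x_2/x_1)) and x_2* = (x_2/x_1)·x_1*.
Numerically x_2/x_1 = 0.823975, so x_1* = 101/(9 + 12·0.823975) = 5.3474.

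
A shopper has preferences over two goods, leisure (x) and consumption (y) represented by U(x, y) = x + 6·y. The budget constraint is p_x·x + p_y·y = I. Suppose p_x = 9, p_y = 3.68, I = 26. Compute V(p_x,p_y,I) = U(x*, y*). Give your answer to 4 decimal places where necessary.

Linear utility — the consumer picks whichever good has higher MU/price: 1/9 = 0.1111 vs 6/3.68 = 1.6304.
y gives more utility per dollar, so spend all income on y: y* = I/p_y, x* = 0.
Numerically: x* = 0, y* = 7.0652.
Utility at the optimum: U(0, 7.0652) = 42.3913.

V = 42.3913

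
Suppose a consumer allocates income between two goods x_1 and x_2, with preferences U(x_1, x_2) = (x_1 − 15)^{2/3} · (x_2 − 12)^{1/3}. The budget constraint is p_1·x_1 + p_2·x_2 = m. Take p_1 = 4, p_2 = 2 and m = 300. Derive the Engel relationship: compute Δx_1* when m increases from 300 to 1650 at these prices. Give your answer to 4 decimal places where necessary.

Substituting into the budget: x_1* = 15 + 2/3·(m − 15·p_1 − 12·p_2)/p_1, and x_2* = 12 + 1/3·(…)/p_2.
Discretionary income = 300 − 15·4 − 12·2 = 216; x_1* = 15 + 2/3·216/4 = 51.
At m' = 1650: x_1* = 276. Change: 276 − 51 = 225.

Δx_1* = 225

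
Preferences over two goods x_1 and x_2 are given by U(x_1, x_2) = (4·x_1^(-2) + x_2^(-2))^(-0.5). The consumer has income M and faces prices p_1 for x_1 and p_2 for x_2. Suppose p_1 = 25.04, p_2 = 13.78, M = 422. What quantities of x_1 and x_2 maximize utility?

x_1* = 11.8429, x_2* = 9.104

MRS = MU_x_1/MU_x_2 = 4·(x_2/x_1)^(3). Set equal to p_1/p_2.
Hence x_2/x_1 = ((1/4)·p_1/p_2)^(1/(3)), i.e. raised to the 1/3 power.
Substitute x_2 = (x_2/x_1)·x_1 into the budget: x_1* = M/(p_1 + p_2·(x_2/x_1)).
Numerically x_2/x_1 = 0.768732, so x_1* = 422/(25.04 + 13.78·0.768732) = 11.8429 and x_2* = 0.768732·11.8429 = 9.104.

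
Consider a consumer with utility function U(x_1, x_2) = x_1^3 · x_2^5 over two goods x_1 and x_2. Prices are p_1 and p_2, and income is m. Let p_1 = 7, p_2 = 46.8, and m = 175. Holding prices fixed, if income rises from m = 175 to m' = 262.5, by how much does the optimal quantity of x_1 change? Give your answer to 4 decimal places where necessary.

Tangency: MRS = (3/5)·x_2/x_1 = p_1/p_2.
So 3·p_2·x_2 = 5·p_1·x_1; combined with the budget, a share 0.375 of income goes to x_1.
Demand: x_1*(p_1,p_2,m) = 0.375·m/p_1 and x_2* = 0.625·m/p_2.
At p_1=7, p_2=46.8, m=175: x_1* = 0.375·175/7 = 9.375.
At m' = 262.5: x_1* = 14.0625. Change: 14.0625 − 9.375 = 4.6875.

Δx_1* = 4.6875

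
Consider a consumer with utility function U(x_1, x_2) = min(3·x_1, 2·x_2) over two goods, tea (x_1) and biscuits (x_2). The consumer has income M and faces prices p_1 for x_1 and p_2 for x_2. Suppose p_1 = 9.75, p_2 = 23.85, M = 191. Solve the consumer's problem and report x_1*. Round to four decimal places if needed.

x_1* = 4.1955

Leontief preferences: the optimum is at the kink where x_1/2 = x_2/3, i.e. x_2 = (3/2)·x_1.
Budget: p_1·x_1 + p_2·(3/2)·x_1 = M, so (2·p_1 + 3·p_2)·x_1 = 2·M.
Demand: x_1*(p_1,p_2,M) = 2·M/(2·p_1 + 3·p_2), x_2* = 3·M/(2·p_1 + 3·p_2).
Here 2·9.75 + 3·23.85 = 91.05, giving x_1* = 4.1955.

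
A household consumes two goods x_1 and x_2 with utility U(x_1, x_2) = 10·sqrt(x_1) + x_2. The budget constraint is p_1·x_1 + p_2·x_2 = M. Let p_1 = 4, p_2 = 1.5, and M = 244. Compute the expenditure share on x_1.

share on x_1 = 0.0576

Thus x_1* = (5·p_2/p_1)² — independent of M — with the rest of income spent on x_2.
Plugging in: x_1* = (5·1.5/4)² = 3.5156, x_2* = 153.2917.
Expenditure on x_1: 4·3.5156 = 14.0625; share = 0.0576.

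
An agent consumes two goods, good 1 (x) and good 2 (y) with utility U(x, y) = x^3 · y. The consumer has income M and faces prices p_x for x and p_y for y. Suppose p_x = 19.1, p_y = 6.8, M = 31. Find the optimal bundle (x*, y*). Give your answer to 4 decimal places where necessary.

Demand: x*(p_x,p_y,M) = 0.75·M/p_x and y* = 0.25·M/p_y.
At p_x=19.1, p_y=6.8, M=31: x* = 0.75·31/19.1 = 1.2173, y* = 1.1397.

x* = 1.2173, y* = 1.1397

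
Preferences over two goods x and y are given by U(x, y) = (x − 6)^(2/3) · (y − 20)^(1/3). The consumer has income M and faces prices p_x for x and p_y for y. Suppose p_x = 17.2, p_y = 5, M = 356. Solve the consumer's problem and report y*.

This is Cobb-Douglas in (x−6, y−20): tangency gives 2/3·p_y·(y−20) = 1/3·p_x·(x−6).
Substituting into the budget: x* = 6 + 2/3·(M − 6·p_x − 20·p_y)/p_x, and y* = 20 + 1/3·(…)/p_y.
Discretionary income = 356 − 6·17.2 − 20·5 = 152.8; y* = 20 + 1/3·152.8/5 = 30.1867.

y* = 30.1867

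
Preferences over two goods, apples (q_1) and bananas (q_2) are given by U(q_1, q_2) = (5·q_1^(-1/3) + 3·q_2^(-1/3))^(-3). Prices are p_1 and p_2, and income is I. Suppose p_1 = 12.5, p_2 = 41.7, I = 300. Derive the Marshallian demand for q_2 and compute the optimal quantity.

q_2* = 3.4499

From the CES first-order condition, (5/3)·(q_2/q_1)^(4/3) = p_1/p_2.
Hence q_2/q_1 = ((3/5)·p_1/p_2)^(1/(4/3)), i.e. raised to the 0.75 power.
Substitute q_2 = (q_2/q_1)·q_1 into the budget: q_1* = I/(p_1 + p_2·(q_2/q_1)).
Numerically q_2/q_1 = 0.276181, so q_1* = 300/(12.5 + 41.7·0.276181) = 12.4913 and q_2* = 0.276181·12.4913 = 3.4499.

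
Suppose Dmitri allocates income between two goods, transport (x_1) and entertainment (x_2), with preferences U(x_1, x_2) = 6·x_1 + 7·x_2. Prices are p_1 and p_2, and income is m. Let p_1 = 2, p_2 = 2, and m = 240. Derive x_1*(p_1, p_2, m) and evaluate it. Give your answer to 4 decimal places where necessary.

Perfect substitutes: compare marginal utility per dollar. 6/p_1 vs 7/p_2 → 3 vs 3.5.
x_2 gives more utility per dollar, so spend all income on x_2: x_2* = m/p_2, x_1* = 0.
Numerically: x_1* = 0, x_2* = 120.

x_1* = 0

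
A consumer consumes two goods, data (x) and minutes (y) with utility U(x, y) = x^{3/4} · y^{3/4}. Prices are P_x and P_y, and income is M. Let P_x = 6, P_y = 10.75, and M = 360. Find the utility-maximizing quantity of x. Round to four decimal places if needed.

x* = 30

Tangency: MRS = y/x = P_x/P_y.
Rearranging, P_y·y = P_x·x. Substituting into the budget gives P_x·x·(1 + 1) = M.
Demand: x*(P_x,P_y,M) = 0.5·M/P_x and y* = 0.5·M/P_y.
At P_x=6, P_y=10.75, M=360: x* = 0.5·360/6 = 30.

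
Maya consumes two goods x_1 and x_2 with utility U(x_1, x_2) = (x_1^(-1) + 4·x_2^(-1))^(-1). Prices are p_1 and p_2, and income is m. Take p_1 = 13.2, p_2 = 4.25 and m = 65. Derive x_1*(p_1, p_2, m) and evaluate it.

x_1* = 2.3066

MU_x_1 ∝ x_1^(-2), MU_x_2 ∝ 4·x_2^(-2), so MRS = (1/4)·(x_2/x_1)^(2) = p_1/p_2.
Hence x_2/x_1 = (4·p_1/p_2)^(1/(2)), i.e. raised to the 0.5 power.
With the ratio pinned down, the budget gives x_1* = m/(p_1 + p_2·(x_2/x_1)) and x_2* = (x_2/x_1)·x_1*.
Numerically x_2/x_1 = 3.524703, so x_1* = 65/(13.2 + 4.25·3.524703) = 2.3066.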